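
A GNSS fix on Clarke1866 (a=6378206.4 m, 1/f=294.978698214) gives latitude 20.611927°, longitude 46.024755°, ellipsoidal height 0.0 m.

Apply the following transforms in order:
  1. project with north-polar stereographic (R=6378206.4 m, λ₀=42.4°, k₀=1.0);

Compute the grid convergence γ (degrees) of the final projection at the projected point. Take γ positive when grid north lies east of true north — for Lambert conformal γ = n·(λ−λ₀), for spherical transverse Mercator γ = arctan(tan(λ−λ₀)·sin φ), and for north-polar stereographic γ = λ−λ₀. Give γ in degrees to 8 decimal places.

3.62475500

start: φ=20.611927°, λ=46.024755°, h=0.000 m
→ into stereo (λ₀=42.4°): φ=20.61192700°, λ−λ₀=3.62475500°
convergence γ = 3.62475500°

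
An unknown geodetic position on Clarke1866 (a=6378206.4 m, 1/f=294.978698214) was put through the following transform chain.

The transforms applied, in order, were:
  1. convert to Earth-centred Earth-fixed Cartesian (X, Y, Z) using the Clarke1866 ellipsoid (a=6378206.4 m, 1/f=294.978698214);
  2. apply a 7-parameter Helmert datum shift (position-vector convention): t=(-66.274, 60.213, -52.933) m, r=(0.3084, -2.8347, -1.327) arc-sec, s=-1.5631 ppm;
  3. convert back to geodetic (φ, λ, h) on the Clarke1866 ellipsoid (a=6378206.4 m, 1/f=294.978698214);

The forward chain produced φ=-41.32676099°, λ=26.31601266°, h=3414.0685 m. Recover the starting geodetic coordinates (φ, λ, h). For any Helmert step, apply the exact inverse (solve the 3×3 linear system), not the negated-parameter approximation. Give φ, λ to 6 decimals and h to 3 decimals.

φ=-41.326953°, λ=26.315624°, h=3413.918 m

start: φ=-41.326761°, λ=26.316013°, h=3414.069 m
→ ECEF (a=6378206.400, f=1/294.978698214): X=4302001.7629, Y=2127677.8817, Z=-4191797.7271
→ Helmert⁻¹: X=4302003.4652, Y=2127642.4038, Z=-4191813.6499
→ geod (Bowring, a=6378206.400): φ=-41.32695300°, λ=26.31562400°, h=3413.9180 m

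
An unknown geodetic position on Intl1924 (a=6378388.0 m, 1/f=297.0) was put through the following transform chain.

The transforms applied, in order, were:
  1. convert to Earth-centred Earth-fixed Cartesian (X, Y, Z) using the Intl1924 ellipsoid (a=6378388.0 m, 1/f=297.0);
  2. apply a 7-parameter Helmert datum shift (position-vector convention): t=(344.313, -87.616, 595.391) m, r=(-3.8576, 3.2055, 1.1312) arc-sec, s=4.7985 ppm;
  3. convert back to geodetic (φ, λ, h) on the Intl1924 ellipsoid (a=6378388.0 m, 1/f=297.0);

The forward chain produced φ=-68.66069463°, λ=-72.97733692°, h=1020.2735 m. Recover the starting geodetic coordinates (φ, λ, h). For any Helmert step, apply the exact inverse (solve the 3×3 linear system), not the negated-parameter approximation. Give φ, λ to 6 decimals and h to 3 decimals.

start: φ=-68.660695°, λ=-72.977337°, h=1020.274 m
→ ECEF (a=6378388.000, f=1/297.0): X=681581.3520, Y=-2226202.3589, Z=-5919392.4226
→ Helmert⁻¹: X=681313.5631, Y=-2225997.0807, Z=-5919990.4496
→ geod (Bowring, a=6378388.000): φ=-68.66493800°, λ=-72.98216000°, h=1477.3680 m

φ=-68.664938°, λ=-72.982160°, h=1477.368 m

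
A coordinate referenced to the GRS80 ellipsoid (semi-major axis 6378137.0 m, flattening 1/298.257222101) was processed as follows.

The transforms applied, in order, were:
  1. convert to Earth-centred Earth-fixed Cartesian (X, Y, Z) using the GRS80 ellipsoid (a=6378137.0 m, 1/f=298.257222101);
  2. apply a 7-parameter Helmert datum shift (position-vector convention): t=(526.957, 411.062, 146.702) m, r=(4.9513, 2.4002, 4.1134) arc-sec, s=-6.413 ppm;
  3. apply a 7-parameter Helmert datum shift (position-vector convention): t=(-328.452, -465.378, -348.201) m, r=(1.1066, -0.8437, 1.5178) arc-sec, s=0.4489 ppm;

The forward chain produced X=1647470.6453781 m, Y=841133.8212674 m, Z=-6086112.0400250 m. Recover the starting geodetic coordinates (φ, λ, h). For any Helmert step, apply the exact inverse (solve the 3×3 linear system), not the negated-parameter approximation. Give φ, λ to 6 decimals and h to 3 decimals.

φ=-73.202104°, λ=27.044224°, h=2256.993 m

start: X=1647470.6454, Y=841133.8213, Z=-6086112.0400 m
→ Helmert⁻¹: X=1647779.6572, Y=841554.0464, Z=-6085772.3621
→ Helmert⁻¹: X=1647350.8542, Y=840969.4358, Z=-6085959.1110
→ geod (Bowring, a=6378137.000): φ=-73.20210400°, λ=27.04422400°, h=2256.9930 m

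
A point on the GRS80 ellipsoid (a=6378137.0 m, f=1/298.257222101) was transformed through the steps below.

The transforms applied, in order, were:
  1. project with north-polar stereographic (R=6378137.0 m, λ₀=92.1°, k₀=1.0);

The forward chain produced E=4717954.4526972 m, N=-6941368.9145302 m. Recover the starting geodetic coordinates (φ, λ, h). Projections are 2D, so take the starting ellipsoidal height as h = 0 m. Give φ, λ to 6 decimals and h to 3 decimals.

start: E=4717954.4527, N=-6941368.9145 m
→ stereo⁻¹: φ=23.31438700°, λ=126.30341600°

φ=23.314387°, λ=126.303416°, h=0.000 m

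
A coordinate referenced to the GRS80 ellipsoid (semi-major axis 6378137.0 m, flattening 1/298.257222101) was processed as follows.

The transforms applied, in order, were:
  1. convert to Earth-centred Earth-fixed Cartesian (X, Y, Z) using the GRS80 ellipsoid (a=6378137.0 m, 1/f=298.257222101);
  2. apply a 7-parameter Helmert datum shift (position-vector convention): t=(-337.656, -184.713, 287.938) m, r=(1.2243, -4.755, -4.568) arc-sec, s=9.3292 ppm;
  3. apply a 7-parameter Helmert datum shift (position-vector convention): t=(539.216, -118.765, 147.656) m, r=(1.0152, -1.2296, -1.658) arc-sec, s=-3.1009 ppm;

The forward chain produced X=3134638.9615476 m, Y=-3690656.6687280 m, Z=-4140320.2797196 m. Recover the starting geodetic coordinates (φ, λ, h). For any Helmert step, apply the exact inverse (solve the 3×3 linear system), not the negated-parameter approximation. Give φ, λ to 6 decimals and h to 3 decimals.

start: X=3134638.9615, Y=-3690656.6687, Z=-4140320.2797 m
→ Helmert⁻¹: X=3134114.4470, Y=-3690544.5338, Z=-4140481.2940
→ Helmert⁻¹: X=3134409.1304, Y=-3690280.5554, Z=-4140780.9556
→ geod (Bowring, a=6378137.000): φ=-40.72790500°, λ=-49.65646600°, h=1853.6100 m

φ=-40.727905°, λ=-49.656466°, h=1853.610 m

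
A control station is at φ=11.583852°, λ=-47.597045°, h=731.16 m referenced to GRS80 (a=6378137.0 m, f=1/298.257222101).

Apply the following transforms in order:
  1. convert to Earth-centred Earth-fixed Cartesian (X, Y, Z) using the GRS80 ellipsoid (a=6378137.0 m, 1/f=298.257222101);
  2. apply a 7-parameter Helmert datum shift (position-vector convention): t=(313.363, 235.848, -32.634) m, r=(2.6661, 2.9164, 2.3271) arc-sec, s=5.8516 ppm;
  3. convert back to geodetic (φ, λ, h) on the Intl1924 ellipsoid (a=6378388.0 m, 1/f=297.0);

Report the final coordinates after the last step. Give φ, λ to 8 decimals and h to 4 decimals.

φ=11.58271908°, λ=-47.59279916°, h=550.8601 m

start: φ=11.583852°, λ=-47.597045°, h=731.160 m
→ ECEF (a=6378137.000, f=1/298.257222101): X=4214483.6895, Y=-4614970.5478, Z=1272486.3840
→ Helmert 7p (PV): X=4214891.7727, Y=-4614730.6040, Z=1272341.9550
→ geod (Bowring, a=6378388.000): φ=11.58271908°, λ=-47.59279916°, h=550.8601 m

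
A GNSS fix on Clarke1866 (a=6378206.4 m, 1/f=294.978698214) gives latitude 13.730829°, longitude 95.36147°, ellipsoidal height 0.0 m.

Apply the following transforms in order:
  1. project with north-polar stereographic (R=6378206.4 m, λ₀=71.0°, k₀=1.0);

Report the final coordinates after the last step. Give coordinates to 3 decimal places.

E=4131001.645 m, N=-9123045.161 m

start: φ=13.730829°, λ=95.361470°, h=0.000 m
→ stereo (R=6378206.4, λ₀=71.0°): E=4131001.6447, N=-9123045.1614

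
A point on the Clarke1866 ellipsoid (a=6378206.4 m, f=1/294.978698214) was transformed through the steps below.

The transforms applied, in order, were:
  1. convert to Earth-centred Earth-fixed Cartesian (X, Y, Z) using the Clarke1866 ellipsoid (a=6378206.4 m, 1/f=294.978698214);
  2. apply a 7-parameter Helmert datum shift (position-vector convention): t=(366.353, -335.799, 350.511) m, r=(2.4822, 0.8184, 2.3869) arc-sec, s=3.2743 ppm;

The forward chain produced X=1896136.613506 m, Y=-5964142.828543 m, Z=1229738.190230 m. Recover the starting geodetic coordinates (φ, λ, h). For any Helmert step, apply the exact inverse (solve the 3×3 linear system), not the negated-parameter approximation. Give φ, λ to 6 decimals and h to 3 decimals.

start: X=1896136.6135, Y=-5964142.8285, Z=1229738.1902 m
→ Helmert⁻¹: X=1895690.1619, Y=-5963794.6439, Z=1229462.9440
→ geod (Bowring, a=6378206.400): φ=11.18904700°, λ=-72.36628600°, h=66.7090 m

φ=11.189047°, λ=-72.366286°, h=66.709 m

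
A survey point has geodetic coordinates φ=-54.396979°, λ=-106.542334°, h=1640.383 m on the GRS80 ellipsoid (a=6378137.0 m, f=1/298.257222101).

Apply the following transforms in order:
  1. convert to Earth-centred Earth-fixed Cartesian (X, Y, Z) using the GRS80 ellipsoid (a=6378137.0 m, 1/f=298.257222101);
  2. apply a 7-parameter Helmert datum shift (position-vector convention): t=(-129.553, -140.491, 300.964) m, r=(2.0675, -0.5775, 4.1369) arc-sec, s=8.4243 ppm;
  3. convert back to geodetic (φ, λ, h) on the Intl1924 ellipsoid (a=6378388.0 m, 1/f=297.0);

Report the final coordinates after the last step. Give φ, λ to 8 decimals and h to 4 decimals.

start: φ=-54.396979°, λ=-106.542334°, h=1640.383 m
→ ECEF (a=6378137.000, f=1/298.257222101): X=-1059836.2124, Y=-3568263.4208, Z=-5163926.1199
→ Helmert 7p (PV): X=-1059888.6690, Y=-3568403.4672, Z=-5163707.3926
→ geod (Bowring, a=6378388.000): φ=-54.39552361°, λ=-106.54249424°, h=1358.7283 m

φ=-54.39552361°, λ=-106.54249424°, h=1358.7283 m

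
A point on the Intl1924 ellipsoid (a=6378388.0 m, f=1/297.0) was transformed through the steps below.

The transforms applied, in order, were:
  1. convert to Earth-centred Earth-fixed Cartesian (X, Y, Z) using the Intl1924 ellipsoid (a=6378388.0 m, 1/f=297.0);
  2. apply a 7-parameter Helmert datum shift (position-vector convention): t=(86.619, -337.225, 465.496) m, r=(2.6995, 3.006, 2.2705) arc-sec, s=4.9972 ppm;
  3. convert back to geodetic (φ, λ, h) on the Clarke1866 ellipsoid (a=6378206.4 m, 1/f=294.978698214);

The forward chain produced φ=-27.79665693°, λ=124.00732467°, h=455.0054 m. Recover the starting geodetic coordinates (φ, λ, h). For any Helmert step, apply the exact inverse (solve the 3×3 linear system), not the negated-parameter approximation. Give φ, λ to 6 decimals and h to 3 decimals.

start: φ=-27.796657°, λ=124.007325°, h=455.005 m
→ ECEF (a=6378206.400, f=1/294.978698214): X=-3158233.9801, Y=4680983.4936, Z=-2956637.3511
→ Helmert⁻¹: X=-3158210.1895, Y=4681293.3874, Z=-2957195.3627
→ geod (Bowring, a=6378388.000): φ=-27.79899700°, λ=124.00536600°, h=717.3270 m

φ=-27.798997°, λ=124.005366°, h=717.327 m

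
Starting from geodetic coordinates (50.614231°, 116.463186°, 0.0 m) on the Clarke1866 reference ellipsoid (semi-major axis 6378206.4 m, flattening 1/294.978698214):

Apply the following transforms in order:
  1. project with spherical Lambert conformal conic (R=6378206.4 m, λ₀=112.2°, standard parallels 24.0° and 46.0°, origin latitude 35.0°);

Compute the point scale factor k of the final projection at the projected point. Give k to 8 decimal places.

1.02078621

start: φ=50.614231°, λ=116.463186°, h=0.000 m
→ into lcc (λ₀=112.2°): φ=50.61423100°, λ−λ₀=4.26318600°
scale k = 1.02078621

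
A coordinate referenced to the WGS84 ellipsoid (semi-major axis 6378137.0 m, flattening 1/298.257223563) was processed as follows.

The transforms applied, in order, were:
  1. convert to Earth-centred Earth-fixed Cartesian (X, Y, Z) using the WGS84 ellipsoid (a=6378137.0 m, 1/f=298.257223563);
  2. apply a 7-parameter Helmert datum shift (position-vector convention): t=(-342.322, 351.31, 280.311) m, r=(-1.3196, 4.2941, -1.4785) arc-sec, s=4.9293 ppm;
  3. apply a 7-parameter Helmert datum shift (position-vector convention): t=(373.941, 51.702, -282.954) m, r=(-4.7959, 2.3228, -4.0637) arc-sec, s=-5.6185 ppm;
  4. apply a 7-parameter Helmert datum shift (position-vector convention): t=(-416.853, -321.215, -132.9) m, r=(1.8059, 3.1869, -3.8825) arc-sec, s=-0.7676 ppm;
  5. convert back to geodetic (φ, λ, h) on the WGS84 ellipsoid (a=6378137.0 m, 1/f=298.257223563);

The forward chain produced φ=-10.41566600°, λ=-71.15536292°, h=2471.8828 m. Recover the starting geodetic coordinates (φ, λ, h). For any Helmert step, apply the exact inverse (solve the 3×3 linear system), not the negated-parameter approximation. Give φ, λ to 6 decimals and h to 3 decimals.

φ=-10.414386°, λ=-71.149117°, h=2655.234 m

start: φ=-10.415666°, λ=-71.155363°, h=2471.883 m
→ ECEF (a=6378137.000, f=1/298.257223563): X=2027217.8558, Y=-5939740.9809, Z=-1145944.0594
→ Helmert⁻¹: X=2027765.7639, Y=-5939396.1877, Z=-1145728.7080
→ Helmert⁻¹: X=2027533.1290, Y=-5939414.6797, Z=-1145567.4555
→ Helmert⁻¹: X=2027931.8853, Y=-5939714.8442, Z=-1145837.9000
→ geod (Bowring, a=6378137.000): φ=-10.41438600°, λ=-71.14911700°, h=2655.2340 m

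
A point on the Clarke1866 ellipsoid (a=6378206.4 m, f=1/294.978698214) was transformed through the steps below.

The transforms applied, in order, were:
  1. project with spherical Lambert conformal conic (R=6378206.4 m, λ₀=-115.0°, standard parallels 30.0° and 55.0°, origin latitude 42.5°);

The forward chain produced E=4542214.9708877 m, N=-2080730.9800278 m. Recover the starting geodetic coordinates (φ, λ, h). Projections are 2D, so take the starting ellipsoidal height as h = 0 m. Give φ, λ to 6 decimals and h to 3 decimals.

φ=14.359088°, λ=-74.997344°, h=0.000 m

start: E=4542214.9709, N=-2080730.9800 m
→ lcc⁻¹: φ=14.35908800°, λ=-74.99734400°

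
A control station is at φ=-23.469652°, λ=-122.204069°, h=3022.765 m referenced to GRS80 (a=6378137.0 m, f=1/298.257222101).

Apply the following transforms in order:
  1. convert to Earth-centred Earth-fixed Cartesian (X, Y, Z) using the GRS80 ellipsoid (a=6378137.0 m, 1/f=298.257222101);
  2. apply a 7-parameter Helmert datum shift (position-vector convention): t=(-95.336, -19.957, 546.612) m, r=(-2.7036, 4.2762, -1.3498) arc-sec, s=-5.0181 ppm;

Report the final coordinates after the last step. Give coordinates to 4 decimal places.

start: φ=-23.469652°, λ=-122.204069°, h=3022.765 m
→ ECEF (a=6378137.000, f=1/298.257222101): X=-3121068.4738, Y=-4955392.1393, Z=-2525717.2943
→ Helmert 7p (PV): X=-3121232.9379, Y=-4955399.9109, Z=-2525028.3515

X=-3121232.9379 m, Y=-4955399.9109 m, Z=-2525028.3515 m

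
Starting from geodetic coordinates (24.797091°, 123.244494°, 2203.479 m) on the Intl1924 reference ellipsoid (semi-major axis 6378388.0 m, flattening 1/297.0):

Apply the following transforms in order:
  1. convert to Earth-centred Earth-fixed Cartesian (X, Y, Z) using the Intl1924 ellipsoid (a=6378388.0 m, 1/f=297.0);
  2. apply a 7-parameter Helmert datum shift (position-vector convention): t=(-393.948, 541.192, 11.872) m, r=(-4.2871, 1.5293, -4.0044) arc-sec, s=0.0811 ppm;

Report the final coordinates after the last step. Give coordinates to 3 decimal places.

start: φ=24.797091°, λ=123.244494°, h=2203.479 m
→ ECEF (a=6378388.000, f=1/297.0): X=-3177288.1085, Y=4847185.5411, Z=2659646.7288
→ Helmert 7p (PV): X=-3177568.4922, Y=4847844.0890, Z=2659581.6277

X=-3177568.492 m, Y=4847844.089 m, Z=2659581.628 m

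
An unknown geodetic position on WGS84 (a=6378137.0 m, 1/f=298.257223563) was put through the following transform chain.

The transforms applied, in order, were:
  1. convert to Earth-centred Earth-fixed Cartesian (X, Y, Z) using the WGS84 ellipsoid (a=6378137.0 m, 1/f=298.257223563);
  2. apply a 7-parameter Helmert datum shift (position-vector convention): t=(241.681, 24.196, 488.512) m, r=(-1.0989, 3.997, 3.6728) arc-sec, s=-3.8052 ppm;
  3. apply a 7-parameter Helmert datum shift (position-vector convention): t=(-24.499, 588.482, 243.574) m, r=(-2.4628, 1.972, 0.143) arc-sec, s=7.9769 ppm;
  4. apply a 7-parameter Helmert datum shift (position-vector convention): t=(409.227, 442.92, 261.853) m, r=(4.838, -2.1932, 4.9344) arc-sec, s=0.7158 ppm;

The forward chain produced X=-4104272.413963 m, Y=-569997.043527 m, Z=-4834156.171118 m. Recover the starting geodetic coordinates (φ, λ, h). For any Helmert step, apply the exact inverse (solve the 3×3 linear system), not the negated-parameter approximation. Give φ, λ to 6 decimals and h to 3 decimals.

start: X=-4104272.4140, Y=-569997.0435, Z=-4834156.1711 m
→ Helmert⁻¹: X=-4104743.7530, Y=-570454.7501, Z=-4834357.5380
→ Helmert⁻¹: X=-4104640.6858, Y=-570978.1061, Z=-4834608.6072
→ Helmert⁻¹: X=-4104814.4560, Y=-570905.6235, Z=-4835198.1024
→ geod (Bowring, a=6378137.000): φ=-49.58958000°, λ=-172.08198500°, h=2464.7010 m

φ=-49.589580°, λ=-172.081985°, h=2464.701 m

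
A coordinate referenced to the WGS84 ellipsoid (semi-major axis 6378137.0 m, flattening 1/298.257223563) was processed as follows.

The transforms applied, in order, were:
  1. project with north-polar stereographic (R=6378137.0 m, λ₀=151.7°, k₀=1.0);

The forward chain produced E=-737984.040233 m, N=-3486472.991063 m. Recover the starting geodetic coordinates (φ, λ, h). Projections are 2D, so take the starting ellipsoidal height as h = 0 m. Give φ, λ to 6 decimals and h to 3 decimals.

start: E=-737984.0402, N=-3486472.9911 m
→ stereo⁻¹: φ=58.78244800°, λ=139.74857300°

φ=58.782448°, λ=139.748573°, h=0.000 m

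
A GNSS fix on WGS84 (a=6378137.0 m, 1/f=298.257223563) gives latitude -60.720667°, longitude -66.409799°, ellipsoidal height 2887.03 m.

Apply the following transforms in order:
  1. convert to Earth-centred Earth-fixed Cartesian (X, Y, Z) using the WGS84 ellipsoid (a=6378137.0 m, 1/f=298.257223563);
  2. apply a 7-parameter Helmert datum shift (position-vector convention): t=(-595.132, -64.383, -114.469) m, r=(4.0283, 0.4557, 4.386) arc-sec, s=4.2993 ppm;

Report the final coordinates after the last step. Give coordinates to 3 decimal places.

start: φ=-60.720667°, λ=-66.409799°, h=2887.030 m
→ ECEF (a=6378137.000, f=1/298.257223563): X=1252092.8315, Y=-2867263.8160, Z=-5542704.7234
→ Helmert 7p (PV): X=1251551.8066, Y=-2867205.6536, Z=-5542901.7856

X=1251551.807 m, Y=-2867205.654 m, Z=-5542901.786 m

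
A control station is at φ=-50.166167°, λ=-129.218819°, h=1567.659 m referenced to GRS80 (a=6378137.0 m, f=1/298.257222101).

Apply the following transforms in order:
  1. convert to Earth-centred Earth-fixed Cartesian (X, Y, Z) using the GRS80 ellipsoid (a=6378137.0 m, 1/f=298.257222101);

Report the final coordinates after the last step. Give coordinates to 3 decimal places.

X=-2589007.660 m, Y=-3172309.089 m, Z=-4875852.861 m

start: φ=-50.166167°, λ=-129.218819°, h=1567.659 m
→ ECEF (a=6378137.000, f=1/298.257222101): X=-2589007.6598, Y=-3172309.0886, Z=-4875852.8606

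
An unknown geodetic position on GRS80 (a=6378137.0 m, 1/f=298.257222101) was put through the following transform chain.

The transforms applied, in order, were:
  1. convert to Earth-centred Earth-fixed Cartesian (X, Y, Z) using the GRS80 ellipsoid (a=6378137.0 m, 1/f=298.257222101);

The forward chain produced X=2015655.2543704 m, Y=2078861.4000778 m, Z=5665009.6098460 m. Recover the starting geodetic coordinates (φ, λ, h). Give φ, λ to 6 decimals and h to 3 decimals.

start: X=2015655.2544, Y=2078861.4001, Z=5665009.6098 m
→ geod (Bowring, a=6378137.000): φ=63.08230100°, λ=45.88439200°, h=978.7320 m

φ=63.082301°, λ=45.884392°, h=978.732 m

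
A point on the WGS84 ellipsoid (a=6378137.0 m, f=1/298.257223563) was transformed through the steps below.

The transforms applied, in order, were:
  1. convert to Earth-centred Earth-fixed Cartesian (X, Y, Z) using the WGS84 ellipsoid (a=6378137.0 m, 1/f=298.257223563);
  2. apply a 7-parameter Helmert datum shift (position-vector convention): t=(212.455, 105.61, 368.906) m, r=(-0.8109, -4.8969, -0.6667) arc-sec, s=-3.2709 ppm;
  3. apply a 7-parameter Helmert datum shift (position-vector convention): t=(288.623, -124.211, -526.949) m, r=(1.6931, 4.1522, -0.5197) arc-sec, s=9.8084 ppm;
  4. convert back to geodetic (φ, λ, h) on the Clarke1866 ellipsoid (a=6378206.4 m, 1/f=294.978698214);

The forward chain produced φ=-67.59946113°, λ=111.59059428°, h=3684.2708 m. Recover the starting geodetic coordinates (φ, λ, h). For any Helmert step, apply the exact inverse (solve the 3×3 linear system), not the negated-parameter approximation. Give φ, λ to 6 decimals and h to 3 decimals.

start: φ=-67.599461°, λ=111.590594°, h=3684.271 m
→ ECEF (a=6378206.400, f=1/294.978698214): X=-897508.1550, Y=2267934.5119, Z=-5877431.9214
→ Helmert⁻¹: X=-897675.3822, Y=2267985.9756, Z=-5876884.0170
→ Helmert⁻¹: X=-898037.6353, Y=2267907.9865, Z=-5877241.9108
→ geod (Bowring, a=6378137.000): φ=-67.59589600°, λ=111.60238800°, h=3439.6140 m

φ=-67.595896°, λ=111.602388°, h=3439.614 m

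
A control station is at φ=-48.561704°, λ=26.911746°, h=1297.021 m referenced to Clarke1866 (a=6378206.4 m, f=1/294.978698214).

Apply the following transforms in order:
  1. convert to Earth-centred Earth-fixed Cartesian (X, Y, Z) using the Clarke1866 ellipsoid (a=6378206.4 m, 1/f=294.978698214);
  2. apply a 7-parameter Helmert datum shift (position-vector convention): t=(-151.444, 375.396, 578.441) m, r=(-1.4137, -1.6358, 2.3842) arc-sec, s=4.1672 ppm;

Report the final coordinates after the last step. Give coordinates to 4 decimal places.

start: φ=-48.561704°, λ=26.911746°, h=1297.021 m
→ ECEF (a=6378206.400, f=1/294.978698214): X=3771991.8514, Y=1914613.0995, Z=-4759209.4125
→ Helmert 7p (PV): X=3771871.7385, Y=1915007.4556, Z=-4758634.0123

X=3771871.7385 m, Y=1915007.4556 m, Z=-4758634.0123 m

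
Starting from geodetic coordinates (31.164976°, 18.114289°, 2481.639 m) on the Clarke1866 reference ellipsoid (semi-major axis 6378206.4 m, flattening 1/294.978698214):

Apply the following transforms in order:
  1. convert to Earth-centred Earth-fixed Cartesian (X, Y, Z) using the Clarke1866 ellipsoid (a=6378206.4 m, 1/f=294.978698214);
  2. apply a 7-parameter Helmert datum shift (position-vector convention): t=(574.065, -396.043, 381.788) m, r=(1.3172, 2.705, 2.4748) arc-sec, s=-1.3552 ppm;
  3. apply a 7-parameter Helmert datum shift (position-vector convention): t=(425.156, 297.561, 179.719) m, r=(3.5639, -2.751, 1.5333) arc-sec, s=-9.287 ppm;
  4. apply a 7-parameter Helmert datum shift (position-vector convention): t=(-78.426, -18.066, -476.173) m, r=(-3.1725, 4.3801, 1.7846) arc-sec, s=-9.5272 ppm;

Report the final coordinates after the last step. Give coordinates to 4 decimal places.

X=5194778.1957 m, Y=1699043.2559 m, Z=3282589.7150 m

start: φ=31.164976°, λ=18.114289°, h=2481.639 m
→ ECEF (a=6378206.400, f=1/294.978698214): X=5193940.9025, Y=1699075.3808, Z=3282665.6769
→ Helmert 7p (PV): X=5194530.5924, Y=1698718.3899, Z=3282985.7521
→ Helmert 7p (PV): X=5194851.0937, Y=1698982.0651, Z=3283233.6127
→ Helmert 7p (PV): X=5194778.1957, Y=1699043.2559, Z=3282589.7150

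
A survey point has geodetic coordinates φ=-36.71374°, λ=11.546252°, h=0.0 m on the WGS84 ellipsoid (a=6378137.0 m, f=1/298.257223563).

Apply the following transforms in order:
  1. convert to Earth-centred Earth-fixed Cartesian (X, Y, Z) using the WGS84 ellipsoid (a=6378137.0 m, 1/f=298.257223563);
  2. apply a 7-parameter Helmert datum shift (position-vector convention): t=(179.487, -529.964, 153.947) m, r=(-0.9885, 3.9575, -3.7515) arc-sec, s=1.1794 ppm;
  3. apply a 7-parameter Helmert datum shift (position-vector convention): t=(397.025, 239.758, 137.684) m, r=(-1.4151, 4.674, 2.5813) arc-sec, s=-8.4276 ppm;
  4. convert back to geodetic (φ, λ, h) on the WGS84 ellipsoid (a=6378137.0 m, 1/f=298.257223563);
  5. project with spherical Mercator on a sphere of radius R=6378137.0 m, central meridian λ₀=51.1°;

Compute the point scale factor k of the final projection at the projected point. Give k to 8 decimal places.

start: φ=-36.713740°, λ=11.546252°, h=0.000 m
→ ECEF (a=6378137.000, f=1/298.257223563): X=5015456.0429, Y=1024623.0716, Z=-3791974.6997
→ Helmert 7p (PV): X=5015587.3260, Y=1023984.9233, Z=-3791926.3645
→ Helmert 7p (PV): X=5015843.3420, Y=1024252.8039, Z=-3791877.4020
→ geod (Bowring, a=6378137.000): φ=-36.71139217°, λ=11.54132421°, h=186.6320 m
→ into merc (λ₀=51.1°): φ=-36.71139217°, λ−λ₀=-39.55867579°
scale k = 1.24741660

1.24741660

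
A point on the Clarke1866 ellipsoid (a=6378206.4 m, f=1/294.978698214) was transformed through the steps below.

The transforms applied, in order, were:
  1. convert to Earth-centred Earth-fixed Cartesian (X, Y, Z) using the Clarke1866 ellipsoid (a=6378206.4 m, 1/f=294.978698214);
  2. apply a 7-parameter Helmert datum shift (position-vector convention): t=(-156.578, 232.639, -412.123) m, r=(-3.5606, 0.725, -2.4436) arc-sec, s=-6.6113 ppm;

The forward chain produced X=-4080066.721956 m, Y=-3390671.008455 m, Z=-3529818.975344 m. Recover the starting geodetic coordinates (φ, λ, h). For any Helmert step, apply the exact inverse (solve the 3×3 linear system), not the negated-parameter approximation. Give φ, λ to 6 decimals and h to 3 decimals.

start: X=-4080066.7220, Y=-3390671.0085, Z=-3529818.9753 m
→ Helmert⁻¹: X=-4079884.5400, Y=-3390913.4726, Z=-3529503.0617
→ geod (Bowring, a=6378206.400): φ=-33.81581300°, λ=-140.26902100°, h=354.0650 m

φ=-33.815813°, λ=-140.269021°, h=354.065 m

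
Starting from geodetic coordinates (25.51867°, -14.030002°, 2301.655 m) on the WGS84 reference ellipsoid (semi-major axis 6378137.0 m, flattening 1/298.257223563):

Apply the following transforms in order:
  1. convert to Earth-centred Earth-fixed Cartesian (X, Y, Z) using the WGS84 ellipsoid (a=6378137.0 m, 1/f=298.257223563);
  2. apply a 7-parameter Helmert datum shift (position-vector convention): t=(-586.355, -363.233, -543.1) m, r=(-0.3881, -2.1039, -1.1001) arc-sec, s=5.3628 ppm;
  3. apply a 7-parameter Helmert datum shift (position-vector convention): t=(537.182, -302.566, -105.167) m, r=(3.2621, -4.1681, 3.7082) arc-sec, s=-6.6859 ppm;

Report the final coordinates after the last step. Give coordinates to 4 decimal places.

X=5589577.7070 m, Y=-1397409.3088 m, Z=2731527.3696 m

start: φ=25.518670°, λ=-14.030002°, h=2301.655 m
→ ECEF (a=6378137.000, f=1/298.257223563): X=5589699.6680, Y=-1396777.9685, Z=2732028.7599
→ Helmert 7p (PV): X=5589107.9729, Y=-1397173.3641, Z=2731559.9546
→ Helmert 7p (PV): X=5589577.7070, Y=-1397409.3088, Z=2731527.3696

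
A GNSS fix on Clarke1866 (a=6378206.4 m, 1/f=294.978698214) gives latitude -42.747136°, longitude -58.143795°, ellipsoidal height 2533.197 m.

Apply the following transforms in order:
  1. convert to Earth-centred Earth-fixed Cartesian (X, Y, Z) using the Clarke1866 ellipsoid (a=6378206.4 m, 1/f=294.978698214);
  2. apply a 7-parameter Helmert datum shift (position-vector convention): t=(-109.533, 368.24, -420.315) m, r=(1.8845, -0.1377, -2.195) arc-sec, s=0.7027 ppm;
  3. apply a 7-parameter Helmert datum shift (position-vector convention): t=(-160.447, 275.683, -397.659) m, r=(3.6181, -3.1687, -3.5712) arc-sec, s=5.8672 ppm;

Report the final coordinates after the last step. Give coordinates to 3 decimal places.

start: φ=-42.747136°, λ=-58.143795°, h=2533.197 m
→ ECEF (a=6378206.400, f=1/294.978698214): X=2476945.3604, Y=-3986167.4714, Z=-4308433.4487
→ Helmert 7p (PV): X=2476798.0247, Y=-3985789.0281, Z=-4308891.5565
→ Helmert 7p (PV): X=2476649.2954, Y=-3985504.0303, Z=-4309346.3624

X=2476649.295 m, Y=-3985504.030 m, Z=-4309346.362 m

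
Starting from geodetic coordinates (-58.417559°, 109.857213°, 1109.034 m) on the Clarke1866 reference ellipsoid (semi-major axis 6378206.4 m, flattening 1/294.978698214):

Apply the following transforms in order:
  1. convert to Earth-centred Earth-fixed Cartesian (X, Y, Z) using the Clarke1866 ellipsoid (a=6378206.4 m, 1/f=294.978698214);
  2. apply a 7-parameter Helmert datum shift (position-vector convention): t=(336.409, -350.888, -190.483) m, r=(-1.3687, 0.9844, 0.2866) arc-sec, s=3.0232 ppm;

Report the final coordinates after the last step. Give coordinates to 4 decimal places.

X=-1137358.1691 m, Y=3149722.8439 m, Z=-5411207.3221 m

start: φ=-58.417559°, λ=109.857213°, h=1109.034 m
→ ECEF (a=6378206.400, f=1/294.978698214): X=-1137660.9377, Y=3150101.6948, Z=-5410985.0071
→ Helmert 7p (PV): X=-1137358.1691, Y=3149722.8439, Z=-5411207.3221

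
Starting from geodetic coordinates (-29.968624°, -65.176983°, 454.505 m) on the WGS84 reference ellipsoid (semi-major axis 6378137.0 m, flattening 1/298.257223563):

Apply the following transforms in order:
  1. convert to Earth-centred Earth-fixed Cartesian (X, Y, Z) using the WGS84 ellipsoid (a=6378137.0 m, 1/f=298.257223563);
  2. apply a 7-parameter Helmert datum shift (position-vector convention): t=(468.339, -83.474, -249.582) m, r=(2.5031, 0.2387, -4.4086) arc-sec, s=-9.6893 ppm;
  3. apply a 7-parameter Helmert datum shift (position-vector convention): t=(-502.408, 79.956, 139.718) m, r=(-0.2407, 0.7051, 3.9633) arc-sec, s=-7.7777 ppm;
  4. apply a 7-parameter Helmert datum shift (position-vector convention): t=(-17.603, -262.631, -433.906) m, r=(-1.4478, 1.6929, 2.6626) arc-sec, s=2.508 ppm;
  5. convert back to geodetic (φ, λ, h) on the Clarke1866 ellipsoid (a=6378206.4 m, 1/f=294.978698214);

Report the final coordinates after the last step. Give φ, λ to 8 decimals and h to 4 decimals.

start: φ=-29.968624°, λ=-65.176983°, h=454.505 m
→ ECEF (a=6378137.000, f=1/298.257223563): X=2321749.6202, Y=-5019429.9254, Z=-3167588.1751
→ Helmert 7p (PV): X=2322084.5157, Y=-5019475.9486, Z=-3167870.6643
→ Helmert 7p (PV): X=2321649.6648, Y=-5019316.0317, Z=-3167708.3879
→ Helmert 7p (PV): X=2321676.6785, Y=-5019583.5163, Z=-3168134.0620
→ geod (Bowring, a=6378206.400): φ=-29.97425373°, λ=-65.17833687°, h=811.2715 m

φ=-29.97425373°, λ=-65.17833687°, h=811.2715 m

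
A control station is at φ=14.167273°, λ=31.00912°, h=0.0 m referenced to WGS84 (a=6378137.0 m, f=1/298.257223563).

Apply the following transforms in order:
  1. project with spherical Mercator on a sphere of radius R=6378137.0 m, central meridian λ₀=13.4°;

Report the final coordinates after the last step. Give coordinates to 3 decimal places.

E=1960238.272 m, N=1593414.357 m

start: φ=14.167273°, λ=31.009120°, h=0.000 m
→ merc (R=6378137.0, λ₀=13.4°): E=1960238.2717, N=1593414.3571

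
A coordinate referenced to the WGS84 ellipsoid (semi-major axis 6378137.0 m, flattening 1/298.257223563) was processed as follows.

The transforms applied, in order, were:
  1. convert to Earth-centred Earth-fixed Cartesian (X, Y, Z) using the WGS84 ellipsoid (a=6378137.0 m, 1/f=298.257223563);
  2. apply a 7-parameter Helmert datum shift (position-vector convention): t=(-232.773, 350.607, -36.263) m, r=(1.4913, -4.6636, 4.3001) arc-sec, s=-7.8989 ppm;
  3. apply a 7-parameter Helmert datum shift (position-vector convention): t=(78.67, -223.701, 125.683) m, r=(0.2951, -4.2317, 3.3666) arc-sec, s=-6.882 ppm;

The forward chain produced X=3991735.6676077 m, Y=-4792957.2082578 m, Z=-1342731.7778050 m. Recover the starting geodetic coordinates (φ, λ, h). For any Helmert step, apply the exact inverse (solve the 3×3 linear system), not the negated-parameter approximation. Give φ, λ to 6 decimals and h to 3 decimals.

φ=-12.229537°, λ=-50.213597°, h=3505.417 m

start: X=3991735.6676, Y=-4792957.2083, Z=-1342731.7778 m
→ Helmert⁻¹: X=3991578.6894, Y=-4792833.5619, Z=-1342941.7360
→ Helmert⁻¹: X=3991712.7008, Y=-4793314.9569, Z=-1342971.6765
→ geod (Bowring, a=6378137.000): φ=-12.22953700°, λ=-50.21359700°, h=3505.4170 m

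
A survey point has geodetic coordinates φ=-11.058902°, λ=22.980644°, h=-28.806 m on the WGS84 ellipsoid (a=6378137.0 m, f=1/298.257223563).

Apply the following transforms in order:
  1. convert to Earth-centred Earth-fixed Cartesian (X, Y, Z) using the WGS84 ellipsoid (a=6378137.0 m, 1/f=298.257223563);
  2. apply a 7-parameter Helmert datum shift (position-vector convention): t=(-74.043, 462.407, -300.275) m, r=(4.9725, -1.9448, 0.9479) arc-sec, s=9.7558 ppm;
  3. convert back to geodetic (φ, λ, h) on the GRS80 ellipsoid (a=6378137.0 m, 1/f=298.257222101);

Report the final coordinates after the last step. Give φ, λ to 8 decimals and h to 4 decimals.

start: φ=-11.058902°, λ=22.980644°, h=-28.806 m
→ ECEF (a=6378137.000, f=1/298.257223563): X=5763592.3918, Y=2444202.2350, Z=-1215395.7253
→ Helmert 7p (PV): X=5763574.8044, Y=2444744.2745, Z=-1215594.5902
→ geod (Bowring, a=6378137.000): φ=-11.06032745°, λ=22.98527376°, h=201.1643 m

φ=-11.06032745°, λ=22.98527376°, h=201.1643 m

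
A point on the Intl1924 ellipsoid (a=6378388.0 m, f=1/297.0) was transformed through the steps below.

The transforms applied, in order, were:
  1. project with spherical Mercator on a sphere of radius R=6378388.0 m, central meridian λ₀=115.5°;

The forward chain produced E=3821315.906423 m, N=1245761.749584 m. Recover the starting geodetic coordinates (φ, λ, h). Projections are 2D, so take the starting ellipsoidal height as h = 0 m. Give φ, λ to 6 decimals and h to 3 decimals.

start: E=3821315.9064, N=1245761.7496 m
→ merc⁻¹: φ=11.11995400°, λ=149.82611400°

φ=11.119954°, λ=149.826114°, h=0.000 m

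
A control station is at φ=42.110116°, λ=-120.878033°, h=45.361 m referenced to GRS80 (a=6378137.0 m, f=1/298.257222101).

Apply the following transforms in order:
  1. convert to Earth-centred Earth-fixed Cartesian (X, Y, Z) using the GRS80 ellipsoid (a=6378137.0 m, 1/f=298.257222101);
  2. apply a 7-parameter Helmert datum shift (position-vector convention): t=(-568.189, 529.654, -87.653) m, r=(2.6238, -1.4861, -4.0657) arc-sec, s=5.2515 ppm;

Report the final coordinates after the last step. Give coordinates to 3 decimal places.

X=-2432722.305 m, Y=-4066662.670 m, Z=4254581.266 m

start: φ=42.110116°, λ=-120.878033°, h=45.361 m
→ ECEF (a=6378137.000, f=1/298.257222101): X=-2432030.5208, Y=-4067164.7810, Z=4254715.8345
→ Helmert 7p (PV): X=-2432722.3048, Y=-4066662.6701, Z=4254581.2659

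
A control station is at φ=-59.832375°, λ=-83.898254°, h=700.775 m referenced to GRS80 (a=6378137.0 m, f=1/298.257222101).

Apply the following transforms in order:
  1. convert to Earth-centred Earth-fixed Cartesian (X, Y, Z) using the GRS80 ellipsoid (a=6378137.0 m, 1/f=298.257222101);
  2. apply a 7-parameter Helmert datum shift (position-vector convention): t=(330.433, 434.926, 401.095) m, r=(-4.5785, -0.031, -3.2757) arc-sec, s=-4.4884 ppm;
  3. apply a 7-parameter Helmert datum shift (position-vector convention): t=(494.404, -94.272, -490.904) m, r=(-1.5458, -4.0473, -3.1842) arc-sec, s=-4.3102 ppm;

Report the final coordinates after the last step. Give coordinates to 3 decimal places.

X=342419.661 m, Y=-3195215.208 m, Z=-5491661.586 m

start: φ=-59.832375°, λ=-83.898254°, h=700.775 m
→ ECEF (a=6378137.000, f=1/298.257222101): X=341589.3275, Y=-3195410.2206, Z=-5491721.7274
→ Helmert 7p (PV): X=341868.3064, Y=-3195088.2773, Z=-5491225.0032
→ Helmert 7p (PV): X=342419.6607, Y=-3195215.2078, Z=-5491661.5862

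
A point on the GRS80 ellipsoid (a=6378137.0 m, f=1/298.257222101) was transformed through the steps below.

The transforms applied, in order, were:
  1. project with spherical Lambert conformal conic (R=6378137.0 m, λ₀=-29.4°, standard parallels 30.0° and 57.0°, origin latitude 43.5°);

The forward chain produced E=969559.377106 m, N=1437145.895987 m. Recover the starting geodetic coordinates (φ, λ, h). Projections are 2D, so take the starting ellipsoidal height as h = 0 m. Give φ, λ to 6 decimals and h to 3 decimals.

start: E=969559.3771, N=1437145.8960 m
→ lcc⁻¹: φ=55.83505300°, λ=-13.71727600°

φ=55.835053°, λ=-13.717276°, h=0.000 m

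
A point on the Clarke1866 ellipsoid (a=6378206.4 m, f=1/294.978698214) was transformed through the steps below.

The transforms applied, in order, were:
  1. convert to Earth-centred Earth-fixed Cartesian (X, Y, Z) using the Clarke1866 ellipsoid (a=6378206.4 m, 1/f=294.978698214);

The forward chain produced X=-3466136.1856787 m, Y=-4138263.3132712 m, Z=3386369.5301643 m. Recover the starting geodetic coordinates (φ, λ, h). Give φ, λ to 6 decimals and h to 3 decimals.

φ=32.276623°, λ=-129.948946°, h=270.464 m

start: X=-3466136.1857, Y=-4138263.3133, Z=3386369.5302 m
→ geod (Bowring, a=6378206.400): φ=32.27662300°, λ=-129.94894600°, h=270.4640 m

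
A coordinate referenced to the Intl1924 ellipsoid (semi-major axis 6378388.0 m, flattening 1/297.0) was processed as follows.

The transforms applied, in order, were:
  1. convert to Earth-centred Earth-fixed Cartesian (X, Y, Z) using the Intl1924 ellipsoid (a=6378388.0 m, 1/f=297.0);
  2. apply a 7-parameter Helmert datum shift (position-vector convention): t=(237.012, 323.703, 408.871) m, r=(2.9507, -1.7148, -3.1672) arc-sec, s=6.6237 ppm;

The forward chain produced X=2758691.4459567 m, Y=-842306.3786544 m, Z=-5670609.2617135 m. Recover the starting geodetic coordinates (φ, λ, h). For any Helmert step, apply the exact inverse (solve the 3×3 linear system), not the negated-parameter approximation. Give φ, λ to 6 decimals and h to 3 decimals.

start: X=2758691.4460, Y=-842306.3787, Z=-5670609.2617 m
→ Helmert⁻¹: X=2758401.9557, Y=-842663.2708, Z=-5670991.4474
→ geod (Bowring, a=6378388.000): φ=-63.19812300°, λ=-16.98737000°, h=1003.6350 m

φ=-63.198123°, λ=-16.987370°, h=1003.635 m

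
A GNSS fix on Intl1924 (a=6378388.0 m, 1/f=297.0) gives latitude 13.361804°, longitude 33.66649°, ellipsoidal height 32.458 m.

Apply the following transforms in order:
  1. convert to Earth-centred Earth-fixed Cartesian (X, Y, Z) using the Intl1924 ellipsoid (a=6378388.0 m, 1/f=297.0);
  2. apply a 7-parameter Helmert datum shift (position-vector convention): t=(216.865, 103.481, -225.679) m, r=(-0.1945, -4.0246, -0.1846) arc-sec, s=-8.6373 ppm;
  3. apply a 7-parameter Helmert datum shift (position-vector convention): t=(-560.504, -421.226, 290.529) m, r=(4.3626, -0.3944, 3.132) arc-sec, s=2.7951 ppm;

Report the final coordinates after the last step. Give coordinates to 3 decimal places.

X=5165391.632 m, Y=3440533.991 m, Z=1464638.768 m

start: φ=13.361804°, λ=33.666490°, h=32.458 m
→ ECEF (a=6378388.000, f=1/297.0): X=5165845.9922, Y=3440827.6079, Z=1464402.2693
→ Helmert 7p (PV): X=5165992.7447, Y=3440898.1271, Z=1464261.4914
→ Helmert 7p (PV): X=5165391.6323, Y=3440533.9913, Z=1464638.7680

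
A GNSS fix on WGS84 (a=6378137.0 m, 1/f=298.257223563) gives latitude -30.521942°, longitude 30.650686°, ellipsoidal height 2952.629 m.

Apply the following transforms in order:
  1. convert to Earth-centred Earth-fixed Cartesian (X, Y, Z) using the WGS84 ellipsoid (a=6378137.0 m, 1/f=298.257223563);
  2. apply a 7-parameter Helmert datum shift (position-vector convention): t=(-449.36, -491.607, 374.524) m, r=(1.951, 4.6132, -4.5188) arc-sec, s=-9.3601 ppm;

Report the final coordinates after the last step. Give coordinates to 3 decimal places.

start: φ=-30.521942°, λ=30.650686°, h=2952.629 m
→ ECEF (a=6378137.000, f=1/298.257223563): X=4733015.0421, Y=2804751.6684, Z=-3221849.7811
→ Helmert 7p (PV): X=4732510.7685, Y=2804160.5942, Z=-3221524.4260

X=4732510.768 m, Y=2804160.594 m, Z=-3221524.426 m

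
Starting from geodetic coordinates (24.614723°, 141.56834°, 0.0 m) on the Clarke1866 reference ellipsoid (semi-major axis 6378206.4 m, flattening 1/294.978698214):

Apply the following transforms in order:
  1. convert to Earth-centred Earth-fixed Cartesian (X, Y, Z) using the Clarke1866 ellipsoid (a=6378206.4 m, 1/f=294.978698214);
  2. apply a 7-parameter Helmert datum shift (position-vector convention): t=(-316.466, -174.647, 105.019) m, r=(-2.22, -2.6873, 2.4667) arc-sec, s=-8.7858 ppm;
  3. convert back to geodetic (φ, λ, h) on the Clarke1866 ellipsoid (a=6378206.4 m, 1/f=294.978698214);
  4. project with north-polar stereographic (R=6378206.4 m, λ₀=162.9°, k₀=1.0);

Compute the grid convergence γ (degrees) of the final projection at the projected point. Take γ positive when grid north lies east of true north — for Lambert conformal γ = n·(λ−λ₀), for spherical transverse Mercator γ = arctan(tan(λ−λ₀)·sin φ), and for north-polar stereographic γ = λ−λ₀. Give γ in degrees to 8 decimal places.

start: φ=24.614723°, λ=141.568340°, h=0.000 m
→ ECEF (a=6378206.400, f=1/294.978698214): X=-4545013.4970, Y=3606424.2315, Z=2640183.8034
→ Helmert 7p (PV): X=-4545367.5570, Y=3606191.9620, Z=2640167.5975
→ geod (Bowring, a=6378206.400): φ=24.61408988°, λ=141.57230997°, h=114.1578 m
→ into stereo (λ₀=162.9°): φ=24.61408988°, λ−λ₀=-21.32769003°
convergence γ = -21.32769003°

-21.32769003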